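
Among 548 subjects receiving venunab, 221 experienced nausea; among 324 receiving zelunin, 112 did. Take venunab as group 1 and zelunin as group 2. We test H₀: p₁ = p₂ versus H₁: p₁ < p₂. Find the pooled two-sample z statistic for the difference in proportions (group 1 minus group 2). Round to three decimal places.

p̂₁ = 221/548 ≈ 0.40328, p̂₂ = 112/324 ≈ 0.34568.
Pooled p̂ = (221+112)/(548+324) = 333/872 = 0.38188.
SE = √(p̂(1−p̂)(1/n₁+1/n₂)) = √(0.38188·0.61812·0.00491124) = √(0.00115929) = 0.03405.
z = (0.40328 − 0.34568)/0.03405 = 0.05760/0.03405 = 1.692.
p-value = P(Z < 1.692) ≈ 0.9547.

z = 1.692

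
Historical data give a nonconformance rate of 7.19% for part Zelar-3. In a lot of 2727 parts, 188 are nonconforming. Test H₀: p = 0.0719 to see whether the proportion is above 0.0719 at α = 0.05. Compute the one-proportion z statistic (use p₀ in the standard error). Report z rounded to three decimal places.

z = -0.598

p̂ = 188/2727 = 0.06894.
SE = √(p₀(1−p₀)/n) = √(0.06673/2727) = 0.00495.
z = (0.06894 − 0.0719)/0.00495 = -0.00296/0.00495 = -0.598.
p-value = P(Z > -0.598) ≈ 0.7252. With α = 0.05, fail to reject H₀.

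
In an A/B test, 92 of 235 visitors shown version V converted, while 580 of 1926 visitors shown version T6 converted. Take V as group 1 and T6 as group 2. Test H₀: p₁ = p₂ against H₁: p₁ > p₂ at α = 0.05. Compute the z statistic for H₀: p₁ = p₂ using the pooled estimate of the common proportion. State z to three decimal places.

z = 2.825

p̂₁ = 92/235 ≈ 0.39149, p̂₂ = 580/1926 ≈ 0.30114.
Pooled p̂ = (92+580)/(235+1926) = 672/2161 = 0.31097.
SE = √(0.214267 × 0.00477453) = 0.03198.
z = (0.39149 − 0.30114)/0.03198 = 0.09035/0.03198 = 2.825.
p-value = P(Z > 2.825) ≈ 0.0024; since p < α = 0.05, reject H₀.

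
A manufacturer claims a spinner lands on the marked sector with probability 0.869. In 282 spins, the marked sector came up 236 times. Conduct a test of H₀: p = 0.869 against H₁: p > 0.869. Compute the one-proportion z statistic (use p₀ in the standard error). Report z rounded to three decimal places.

z = -1.599

p̂ = 236/282 ≈ 0.83688.
Under H₀, SE = √(0.869·0.131/282) = √(0.000403684) = 0.02009.
z = (0.83688 − 0.869)/0.02009 = -0.03212/0.02009 = -1.599.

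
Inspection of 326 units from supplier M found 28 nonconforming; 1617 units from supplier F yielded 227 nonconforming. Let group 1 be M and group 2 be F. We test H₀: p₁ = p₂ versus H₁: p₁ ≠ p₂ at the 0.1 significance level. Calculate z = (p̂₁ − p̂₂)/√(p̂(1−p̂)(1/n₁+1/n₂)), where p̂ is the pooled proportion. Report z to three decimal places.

p̂₁ = 28/326 ≈ 0.08589, p̂₂ = 227/1617 ≈ 0.14038.
Pooled p̂ = (28+227)/(326+1617) = 255/1943 = 0.13124.
SE = √(p̂(1−p̂)(1/n₁+1/n₂)) = √(0.13124·0.86876·0.00368591) = √(0.000420254) = 0.02050.
z = (0.08589 − 0.14038)/0.02050 = -0.05449/0.02050 = -2.658.
p-value = 2·P(Z > 2.658) ≈ 0.0079; since p < α = 0.1, reject H₀.

z = -2.658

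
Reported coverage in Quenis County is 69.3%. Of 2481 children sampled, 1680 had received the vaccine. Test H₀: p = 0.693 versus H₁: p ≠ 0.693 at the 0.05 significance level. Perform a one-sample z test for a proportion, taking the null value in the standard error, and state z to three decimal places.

z = -1.712

p̂ = 1680/2481 = 0.67715.
Standard error under H₀: √(0.693×0.307/2481) = 0.00926.
z = (0.67715 − 0.693)/0.00926 = -0.01585/0.00926 = -1.712.
Two-sided p-value ≈ 2·Φ(−1.712) = 0.0869, so at α = 0.05 we fail to reject H₀.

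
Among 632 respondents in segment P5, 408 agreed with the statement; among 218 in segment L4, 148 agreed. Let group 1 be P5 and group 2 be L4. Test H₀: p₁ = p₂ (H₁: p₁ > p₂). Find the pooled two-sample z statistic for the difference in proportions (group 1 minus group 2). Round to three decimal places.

p̂₁ = 408/632 ≈ 0.64557, p̂₂ = 148/218 ≈ 0.67890.
Pooled p̂ = (408+148)/(632+218) = 556/850 = 0.65412.
SE = √(0.226248 × 0.00616943) = 0.03736.
z = (0.64557 − 0.67890)/0.03736 = -0.03333/0.03736 = -0.892.

z = -0.892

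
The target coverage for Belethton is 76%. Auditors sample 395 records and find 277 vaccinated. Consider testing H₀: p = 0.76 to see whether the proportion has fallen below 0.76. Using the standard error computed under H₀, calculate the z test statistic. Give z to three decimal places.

z = -2.733

p̂ = 277/395 ≈ 0.70127.
SE = √(p₀(1−p₀)/n) = √(0.1824/395) = 0.02149.
z = (0.70127 − 0.76)/0.02149 = -0.05873/0.02149 = -2.733.
p-value = P(Z < -2.733) ≈ 0.0031.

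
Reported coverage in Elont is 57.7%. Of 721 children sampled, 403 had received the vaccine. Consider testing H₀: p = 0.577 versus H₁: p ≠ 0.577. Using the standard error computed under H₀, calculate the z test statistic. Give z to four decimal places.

z = -0.9813

p̂ = 403/721 = 0.5589459.
SE = √(p₀(1−p₀)/n) = √(0.24407/721) = 0.0183988.
z = (0.5589459 − 0.577)/0.0183988 = -0.0180541/0.0183988 = -0.9813.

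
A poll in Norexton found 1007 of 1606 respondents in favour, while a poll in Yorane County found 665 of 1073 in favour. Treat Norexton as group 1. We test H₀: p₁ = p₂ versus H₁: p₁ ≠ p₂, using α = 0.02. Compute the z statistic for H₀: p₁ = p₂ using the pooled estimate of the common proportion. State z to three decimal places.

z = 0.380

p̂₁ = 1007/1606 ≈ 0.62702, p̂₂ = 665/1073 ≈ 0.61976.
Pooled p̂ = (1007+665)/(1606+1073) = 1672/2679 = 0.62411.
SE = √(0.234596 × 0.00155463) = 0.01910.
z = (0.62702 − 0.61976)/0.01910 = 0.00726/0.01910 = 0.380.
Two-sided p-value ≈ 2·Φ(−0.380) = 0.7036; since p > α = 0.02, fail to reject H₀.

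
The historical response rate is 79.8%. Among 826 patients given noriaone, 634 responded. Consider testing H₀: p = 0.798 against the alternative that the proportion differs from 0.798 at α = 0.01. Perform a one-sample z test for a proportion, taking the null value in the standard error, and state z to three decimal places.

p̂ = 634/826 ≈ 0.767554.
Standard error under H₀: √(0.798×0.202/826) = 0.013970.
z = (0.767554 − 0.798)/0.013970 = -0.030446/0.013970 = -2.179.
p-value = 2·P(Z > 2.179) ≈ 0.0293. With α = 0.01, fail to reject H₀.

z = -2.179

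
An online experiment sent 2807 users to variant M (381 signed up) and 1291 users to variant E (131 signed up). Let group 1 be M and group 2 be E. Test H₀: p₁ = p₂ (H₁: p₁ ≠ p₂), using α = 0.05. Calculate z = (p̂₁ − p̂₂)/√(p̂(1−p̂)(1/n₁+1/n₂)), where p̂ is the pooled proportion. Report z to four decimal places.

z = 3.0812

p̂₁ = 381/2807 ≈ 0.135732, p̂₂ = 131/1291 ≈ 0.101472.
Pooled p̂ = (381+131)/(2807+1291) = 512/4098 = 0.124939.
SE = √(0.109329 × 0.00113085) = 0.011119.
z = (0.135732 − 0.101472)/0.011119 = 0.034260/0.011119 = 3.0812.
p-value = 2·P(Z > 3.081) ≈ 0.0021; since p < α = 0.05, reject H₀.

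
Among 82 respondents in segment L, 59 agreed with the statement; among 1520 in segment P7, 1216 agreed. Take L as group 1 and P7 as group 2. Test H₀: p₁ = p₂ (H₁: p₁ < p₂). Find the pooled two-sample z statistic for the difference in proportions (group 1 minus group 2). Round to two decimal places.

p̂₁ = 59/82 = 0.7195, p̂₂ = 1216/1520 = 0.8000.
Pooled p̂ = (59+1216)/(82+1520) = 1275/1602 = 0.7959.
SE = √(0.162455 × 0.012853) = 0.0457.
z = (0.7195 − 0.8000)/0.0457 = -0.0805/0.0457 = -1.76.

z = -1.76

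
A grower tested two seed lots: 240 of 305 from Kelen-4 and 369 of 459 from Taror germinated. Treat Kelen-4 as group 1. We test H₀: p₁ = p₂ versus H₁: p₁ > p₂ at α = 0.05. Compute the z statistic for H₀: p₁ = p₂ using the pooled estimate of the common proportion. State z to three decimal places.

z = -0.573

p̂₁ = 240/305 = 0.78689, p̂₂ = 369/459 = 0.80392.
Pooled p̂ = (240+369)/(305+459) = 609/764 = 0.79712.
SE = √(0.161719 × 0.00545734) = 0.02971.
z = (0.78689 − 0.80392)/0.02971 = -0.01703/0.02971 = -0.573.
p-value = P(Z > -0.573) ≈ 0.7168. With α = 0.05, fail to reject H₀.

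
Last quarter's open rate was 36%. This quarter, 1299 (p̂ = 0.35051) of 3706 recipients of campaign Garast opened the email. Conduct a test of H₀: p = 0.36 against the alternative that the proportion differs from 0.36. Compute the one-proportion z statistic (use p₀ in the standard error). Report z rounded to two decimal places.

z = -1.20

p̂ = 1299/3706 = 0.3505.
SE = √(p₀(1−p₀)/n) = √(0.2304/3706) = 0.0079.
z = (0.3505 − 0.36)/0.0079 = -0.0095/0.0079 = -1.20.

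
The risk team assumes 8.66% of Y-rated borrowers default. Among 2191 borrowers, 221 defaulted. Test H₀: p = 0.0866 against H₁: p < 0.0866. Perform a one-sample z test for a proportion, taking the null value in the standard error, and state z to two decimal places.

p̂ = 221/2191 ≈ 0.10087.
Under H₀, SE = √(0.0866·0.9134/2191) = √(3.61024e-05) = 0.00601.
z = (0.10087 − 0.0866)/0.00601 = 0.01427/0.00601 = 2.37.
p-value = P(Z < 2.374) ≈ 0.9912.

z = 2.37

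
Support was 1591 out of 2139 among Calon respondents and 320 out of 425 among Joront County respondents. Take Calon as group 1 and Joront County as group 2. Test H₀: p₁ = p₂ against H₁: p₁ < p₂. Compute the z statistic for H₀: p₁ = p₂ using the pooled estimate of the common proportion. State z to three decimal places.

p̂₁ = 1591/2139 ≈ 0.74381, p̂₂ = 320/425 ≈ 0.75294.
Pooled p̂ = (1591+320)/(2139+425) = 1911/2564 = 0.74532.
SE = √(0.189818 × 0.00282045) = 0.02314.
z = (0.74381 − 0.75294)/0.02314 = -0.00913/0.02314 = -0.395.
p-value = P(Z < -0.395) ≈ 0.3465.

z = -0.395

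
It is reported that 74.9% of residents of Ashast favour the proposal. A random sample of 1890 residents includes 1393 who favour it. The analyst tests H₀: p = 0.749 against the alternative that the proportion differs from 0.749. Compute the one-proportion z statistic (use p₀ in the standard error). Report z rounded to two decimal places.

z = -1.20

p̂ = 1393/1890 = 0.7370.
Under H₀, SE = √(0.749·0.251/1890) = √(9.94704e-05) = 0.0100.
z = (0.7370 − 0.749)/0.0100 = -0.0120/0.0100 = -1.20.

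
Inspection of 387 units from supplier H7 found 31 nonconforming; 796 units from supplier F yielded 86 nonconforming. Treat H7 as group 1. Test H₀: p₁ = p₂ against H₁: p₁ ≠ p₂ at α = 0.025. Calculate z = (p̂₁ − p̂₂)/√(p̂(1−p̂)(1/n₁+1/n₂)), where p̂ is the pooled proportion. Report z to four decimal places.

z = -1.5101

p̂₁ = 31/387 = 0.080103, p̂₂ = 86/796 = 0.108040.
Pooled p̂ = (31+86)/(387+796) = 117/1183 = 0.098901.
SE = √(0.0891197 × 0.00384026) = 0.018500.
z = (0.080103 − 0.108040)/0.018500 = -0.027937/0.018500 = -1.5101.
Two-sided p-value ≈ 2·Φ(−1.510) = 0.1310, so at α = 0.025 we fail to reject H₀.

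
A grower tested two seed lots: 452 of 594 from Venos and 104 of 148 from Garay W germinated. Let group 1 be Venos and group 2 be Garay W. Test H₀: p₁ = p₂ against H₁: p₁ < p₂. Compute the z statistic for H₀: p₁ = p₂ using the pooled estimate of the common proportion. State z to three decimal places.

p̂₁ = 452/594 = 0.76094, p̂₂ = 104/148 = 0.70270.
Pooled p̂ = (452+104)/(594+148) = 556/742 = 0.74933.
SE = √(0.187836 × 0.00844026) = 0.03982.
z = (0.76094 − 0.70270)/0.03982 = 0.05824/0.03982 = 1.463.
p-value = P(Z < 1.463) ≈ 0.9282.

z = 1.463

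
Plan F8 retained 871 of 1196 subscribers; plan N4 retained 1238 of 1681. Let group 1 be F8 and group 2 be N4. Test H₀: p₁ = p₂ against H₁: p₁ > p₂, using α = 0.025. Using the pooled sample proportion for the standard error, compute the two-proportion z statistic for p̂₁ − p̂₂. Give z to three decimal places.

p̂₁ = 871/1196 = 0.728261, p̂₂ = 1238/1681 = 0.736466.
Pooled p̂ = (871+1238)/(1196+1681) = 2109/2877 = 0.733055.
SE = √(0.195685 × 0.001431) = 0.016734.
z = (0.728261 − 0.736466)/0.016734 = -0.008205/0.016734 = -0.490.
p-value = P(Z > -0.490) ≈ 0.6881. With α = 0.025, fail to reject H₀.

z = -0.490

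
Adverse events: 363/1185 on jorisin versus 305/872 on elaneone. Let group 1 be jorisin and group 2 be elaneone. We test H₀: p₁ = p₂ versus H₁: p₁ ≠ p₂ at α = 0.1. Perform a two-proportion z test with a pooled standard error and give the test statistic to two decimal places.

p̂₁ = 363/1185 ≈ 0.3063, p̂₂ = 305/872 ≈ 0.3498.
Pooled p̂ = (363+305)/(1185+872) = 668/2057 = 0.3247.
SE = √(0.219286 × 0.00199067) = 0.0209.
z = (0.3063 − 0.3498)/0.0209 = -0.0435/0.0209 = -2.08.
Two-sided p-value ≈ 2·Φ(−2.079) = 0.0376. With α = 0.1, reject H₀.

z = -2.08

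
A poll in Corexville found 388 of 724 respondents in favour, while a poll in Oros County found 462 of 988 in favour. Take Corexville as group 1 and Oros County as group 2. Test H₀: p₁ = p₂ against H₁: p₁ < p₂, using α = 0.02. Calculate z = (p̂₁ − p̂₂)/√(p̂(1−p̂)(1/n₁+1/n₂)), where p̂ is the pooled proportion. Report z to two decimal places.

p̂₁ = 388/724 = 0.5359, p̂₂ = 462/988 = 0.4676.
Pooled p̂ = (388+462)/(724+988) = 850/1712 = 0.4965.
SE = √(p̂(1−p̂)(1/n₁+1/n₂)) = √(0.4965·0.5035·0.00239336) = √(0.000598311) = 0.0245.
z = (0.5359 − 0.4676)/0.0245 = 0.0683/0.0245 = 2.79.
p-value = P(Z < 2.792) ≈ 0.9974; since p > α = 0.02, fail to reject H₀.

z = 2.79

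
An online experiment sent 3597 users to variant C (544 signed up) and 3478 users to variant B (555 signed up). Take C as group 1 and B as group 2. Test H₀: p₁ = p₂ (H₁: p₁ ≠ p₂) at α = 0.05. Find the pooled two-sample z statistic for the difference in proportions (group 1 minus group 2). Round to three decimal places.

p̂₁ = 544/3597 = 0.151237, p̂₂ = 555/3478 = 0.159574.
Pooled p̂ = (544+555)/(3597+3478) = 1099/7075 = 0.155336.
SE = √(0.131207 × 0.000565531) = 0.008614.
z = (0.151237 − 0.159574)/0.008614 = -0.008337/0.008614 = -0.968.
p-value = 2·P(Z > 0.968) ≈ 0.3331, so at α = 0.05 we fail to reject H₀.

z = -0.968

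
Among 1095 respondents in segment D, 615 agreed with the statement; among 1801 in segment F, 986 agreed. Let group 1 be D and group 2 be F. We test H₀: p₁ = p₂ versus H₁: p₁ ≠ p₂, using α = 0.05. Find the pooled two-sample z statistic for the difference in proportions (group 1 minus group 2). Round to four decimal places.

p̂₁ = 615/1095 ≈ 0.561644, p̂₂ = 986/1801 ≈ 0.547474.
Pooled p̂ = (615+986)/(1095+1801) = 1601/2896 = 0.552831.
SE = √(0.247209 × 0.00146849) = 0.019053.
z = (0.561644 − 0.547474)/0.019053 = 0.014170/0.019053 = 0.7437.
p-value = 2·P(Z > 0.744) ≈ 0.4570. With α = 0.05, fail to reject H₀.

z = 0.7437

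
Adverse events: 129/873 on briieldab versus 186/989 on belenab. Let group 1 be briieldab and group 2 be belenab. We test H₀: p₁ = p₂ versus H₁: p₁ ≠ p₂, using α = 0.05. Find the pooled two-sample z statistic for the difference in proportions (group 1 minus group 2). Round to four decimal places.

p̂₁ = 129/873 ≈ 0.147766, p̂₂ = 186/989 ≈ 0.188069.
Pooled p̂ = (129+186)/(873+989) = 315/1862 = 0.169173.
SE = √(p̂(1−p̂)(1/n₁+1/n₂)) = √(0.169173·0.830827·0.0021566) = √(0.000303117) = 0.017410.
z = (0.147766 − 0.188069)/0.017410 = -0.040303/0.017410 = -2.3149.
p-value = 2·P(Z > 2.315) ≈ 0.0206, so at α = 0.05 we reject H₀.

z = -2.3149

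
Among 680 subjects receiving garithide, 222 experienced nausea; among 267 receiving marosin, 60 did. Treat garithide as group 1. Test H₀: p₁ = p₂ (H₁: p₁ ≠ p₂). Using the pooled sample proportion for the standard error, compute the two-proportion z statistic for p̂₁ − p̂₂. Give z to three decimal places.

p̂₁ = 222/680 = 0.32647, p̂₂ = 60/267 = 0.22472.
Pooled p̂ = (222+60)/(680+267) = 282/947 = 0.29778.
SE = √(p̂(1−p̂)(1/n₁+1/n₂)) = √(0.29778·0.70222·0.00521591) = √(0.00109069) = 0.03303.
z = (0.32647 − 0.22472)/0.03303 = 0.10175/0.03303 = 3.081.

z = 3.081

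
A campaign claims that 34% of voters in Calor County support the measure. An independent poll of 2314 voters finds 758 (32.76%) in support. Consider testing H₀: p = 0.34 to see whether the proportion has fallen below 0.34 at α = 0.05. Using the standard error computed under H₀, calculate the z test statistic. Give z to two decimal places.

z = -1.26

p̂ = 758/2314 = 0.32757.
SE = √(p₀(1−p₀)/n) = √(0.2244/2314) = 0.00985.
z = (0.32757 − 0.34)/0.00985 = -0.01243/0.00985 = -1.26.
p-value = P(Z < -1.262) ≈ 0.1035; since p > α = 0.05, fail to reject H₀.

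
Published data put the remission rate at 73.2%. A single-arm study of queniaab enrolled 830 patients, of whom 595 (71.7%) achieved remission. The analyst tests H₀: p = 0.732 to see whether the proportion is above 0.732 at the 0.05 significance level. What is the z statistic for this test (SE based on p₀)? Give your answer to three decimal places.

p̂ = 595/830 ≈ 0.71687.
SE = √(p₀(1−p₀)/n) = √(0.19618/830) = 0.01537.
z = (0.71687 − 0.732)/0.01537 = -0.01513/0.01537 = -0.984.
p-value = P(Z > -0.984) ≈ 0.8375; since p > α = 0.05, fail to reject H₀.

z = -0.984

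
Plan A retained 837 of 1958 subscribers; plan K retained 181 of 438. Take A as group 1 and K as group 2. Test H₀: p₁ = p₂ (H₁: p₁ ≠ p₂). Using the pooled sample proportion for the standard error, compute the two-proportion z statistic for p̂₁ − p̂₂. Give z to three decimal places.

p̂₁ = 837/1958 = 0.42748, p̂₂ = 181/438 = 0.41324.
Pooled p̂ = (837+181)/(1958+438) = 1018/2396 = 0.42487.
SE = √(p̂(1−p̂)(1/n₁+1/n₂)) = √(0.42487·0.57513·0.00279383) = √(0.00068269) = 0.02613.
z = (0.42748 − 0.41324)/0.02613 = 0.01424/0.02613 = 0.545.

z = 0.545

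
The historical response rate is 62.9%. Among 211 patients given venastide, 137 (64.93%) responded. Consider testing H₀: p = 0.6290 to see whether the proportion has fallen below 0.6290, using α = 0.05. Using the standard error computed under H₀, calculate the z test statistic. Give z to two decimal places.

z = 0.61

p̂ = 137/211 = 0.6493.
Under H₀, SE = √(0.629·0.371/211) = √(0.00110597) = 0.0333.
z = (0.6493 − 0.629)/0.0333 = 0.0203/0.0333 = 0.61.
p-value = P(Z < 0.610) ≈ 0.7291; since p > α = 0.05, fail to reject H₀.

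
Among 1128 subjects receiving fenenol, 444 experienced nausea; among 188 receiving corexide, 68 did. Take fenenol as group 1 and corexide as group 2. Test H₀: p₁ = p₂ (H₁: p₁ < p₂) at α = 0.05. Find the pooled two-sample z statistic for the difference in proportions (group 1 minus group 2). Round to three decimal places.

z = 0.831

p̂₁ = 444/1128 ≈ 0.39362, p̂₂ = 68/188 ≈ 0.36170.
Pooled p̂ = (444+68)/(1128+188) = 512/1316 = 0.38906.
SE = √(0.237692 × 0.00620567) = 0.03841.
z = (0.39362 − 0.36170)/0.03841 = 0.03192/0.03841 = 0.831.
p-value = P(Z < 0.831) ≈ 0.7970, so at α = 0.05 we fail to reject H₀.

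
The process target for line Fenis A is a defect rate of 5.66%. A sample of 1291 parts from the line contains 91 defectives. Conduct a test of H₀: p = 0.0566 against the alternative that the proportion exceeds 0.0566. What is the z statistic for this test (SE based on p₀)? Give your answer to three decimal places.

p̂ = 91/1291 = 0.0704880.
Standard error under H₀: √(0.0566×0.9434/1291) = 0.0064312.
z = (0.0704880 − 0.0566)/0.0064312 = 0.0138880/0.0064312 = 2.159.

z = 2.159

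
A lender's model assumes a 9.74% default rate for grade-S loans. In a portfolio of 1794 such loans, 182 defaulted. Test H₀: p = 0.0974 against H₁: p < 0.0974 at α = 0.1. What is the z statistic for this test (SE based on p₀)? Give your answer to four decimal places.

z = 0.5784

p̂ = 182/1794 ≈ 0.101449.
Under H₀, SE = √(0.0974·0.9026/1794) = √(4.9004e-05) = 0.007000.
z = (0.101449 − 0.0974)/0.007000 = 0.004049/0.007000 = 0.5784.
p-value = P(Z < 0.578) ≈ 0.7185, so at α = 0.1 we fail to reject H₀.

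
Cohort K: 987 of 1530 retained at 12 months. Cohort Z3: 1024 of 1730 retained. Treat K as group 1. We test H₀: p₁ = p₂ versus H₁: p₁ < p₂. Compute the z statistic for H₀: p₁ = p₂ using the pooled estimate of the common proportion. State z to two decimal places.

z = 3.12

p̂₁ = 987/1530 ≈ 0.64510, p̂₂ = 1024/1730 ≈ 0.59191.
Pooled p̂ = (987+1024)/(1530+1730) = 2011/3260 = 0.61687.
SE = √(p̂(1−p̂)(1/n₁+1/n₂)) = √(0.61687·0.38313·0.00123163) = √(0.000291085) = 0.01706.
z = (0.64510 − 0.59191)/0.01706 = 0.05319/0.01706 = 3.12.
p-value = P(Z < 3.118) ≈ 0.9991.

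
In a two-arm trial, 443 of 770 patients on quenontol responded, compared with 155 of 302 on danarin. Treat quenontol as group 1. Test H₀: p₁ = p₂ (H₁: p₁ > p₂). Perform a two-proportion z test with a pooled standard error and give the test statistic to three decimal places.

z = 1.841

p̂₁ = 443/770 ≈ 0.57532, p̂₂ = 155/302 ≈ 0.51325.
Pooled p̂ = (443+155)/(770+302) = 598/1072 = 0.55784.
SE = √(0.246655 × 0.00460996) = 0.03372.
z = (0.57532 − 0.51325)/0.03372 = 0.06207/0.03372 = 1.841.
p-value = P(Z > 1.841) ≈ 0.0328.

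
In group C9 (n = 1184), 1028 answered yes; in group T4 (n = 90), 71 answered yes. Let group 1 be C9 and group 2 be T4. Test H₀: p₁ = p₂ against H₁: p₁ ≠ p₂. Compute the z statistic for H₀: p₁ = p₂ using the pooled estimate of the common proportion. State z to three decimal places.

z = 2.108

p̂₁ = 1028/1184 ≈ 0.86824, p̂₂ = 71/90 ≈ 0.78889.
Pooled p̂ = (1028+71)/(1184+90) = 1099/1274 = 0.86264.
SE = √(p̂(1−p̂)(1/n₁+1/n₂)) = √(0.86264·0.13736·0.0119557) = √(0.00141668) = 0.03764.
z = (0.86824 − 0.78889)/0.03764 = 0.07935/0.03764 = 2.108.
p-value = 2·P(Z > 2.108) ≈ 0.0350.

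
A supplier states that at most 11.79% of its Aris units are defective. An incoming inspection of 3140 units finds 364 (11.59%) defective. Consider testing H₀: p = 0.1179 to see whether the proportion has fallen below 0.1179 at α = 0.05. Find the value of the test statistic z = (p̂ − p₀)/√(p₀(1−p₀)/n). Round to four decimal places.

z = -0.3434

p̂ = 364/3140 ≈ 0.115924.
Standard error under H₀: √(0.1179×0.8821/3140) = 0.005755.
z = (0.115924 − 0.1179)/0.005755 = -0.001976/0.005755 = -0.3434.
p-value = P(Z < -0.343) ≈ 0.3656, so at α = 0.05 we fail to reject H₀.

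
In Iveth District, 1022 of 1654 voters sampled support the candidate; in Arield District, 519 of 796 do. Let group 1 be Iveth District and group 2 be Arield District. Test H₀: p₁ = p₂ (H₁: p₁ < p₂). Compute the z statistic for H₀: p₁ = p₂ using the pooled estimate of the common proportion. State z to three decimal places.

p̂₁ = 1022/1654 = 0.61790, p̂₂ = 519/796 = 0.65201.
Pooled p̂ = (1022+519)/(1654+796) = 1541/2450 = 0.62898.
SE = √(p̂(1−p̂)(1/n₁+1/n₂)) = √(0.62898·0.37102·0.00186088) = √(0.000434262) = 0.02084.
z = (0.61790 − 0.65201)/0.02084 = -0.03411/0.02084 = -1.637.

z = -1.637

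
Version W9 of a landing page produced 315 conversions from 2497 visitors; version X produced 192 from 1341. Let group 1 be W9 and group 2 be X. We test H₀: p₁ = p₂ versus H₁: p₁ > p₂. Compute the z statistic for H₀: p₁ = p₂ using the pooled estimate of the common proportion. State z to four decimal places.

z = -1.4852

p̂₁ = 315/2497 = 0.1261514, p̂₂ = 192/1341 = 0.1431767.
Pooled p̂ = (315+192)/(2497+1341) = 507/3838 = 0.1321001.
SE = √(p̂(1−p̂)(1/n₁+1/n₂)) = √(0.1321001·0.8678999·0.00114619) = √(0.000131411) = 0.0114634.
z = (0.1261514 − 0.1431767)/0.0114634 = -0.0170253/0.0114634 = -1.4852.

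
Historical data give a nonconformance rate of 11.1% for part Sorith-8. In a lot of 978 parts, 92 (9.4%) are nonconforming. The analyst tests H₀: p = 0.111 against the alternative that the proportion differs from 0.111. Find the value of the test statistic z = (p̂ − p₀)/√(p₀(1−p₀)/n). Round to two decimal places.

p̂ = 92/978 ≈ 0.0941.
Under H₀, SE = √(0.111·0.889/978) = √(0.000100899) = 0.0100.
z = (0.0941 − 0.111)/0.0100 = -0.0169/0.0100 = -1.69.

z = -1.69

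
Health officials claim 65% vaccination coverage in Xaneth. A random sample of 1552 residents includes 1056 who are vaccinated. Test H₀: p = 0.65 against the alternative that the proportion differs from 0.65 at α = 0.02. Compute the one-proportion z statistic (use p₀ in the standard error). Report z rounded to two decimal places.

p̂ = 1056/1552 = 0.6804.
Standard error under H₀: √(0.65×0.35/1552) = 0.0121.
z = (0.6804 − 0.65)/0.0121 = 0.0304/0.0121 = 2.51.
Two-sided p-value ≈ 2·Φ(−2.512) = 0.0120. With α = 0.02, reject H₀.

z = 2.51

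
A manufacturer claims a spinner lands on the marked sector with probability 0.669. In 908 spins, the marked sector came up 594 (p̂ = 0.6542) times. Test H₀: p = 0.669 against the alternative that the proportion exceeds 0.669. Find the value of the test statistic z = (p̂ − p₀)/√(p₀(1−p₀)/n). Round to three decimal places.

z = -0.949

p̂ = 594/908 ≈ 0.654185.
Standard error under H₀: √(0.669×0.331/908) = 0.015617.
z = (0.654185 − 0.669)/0.015617 = -0.014815/0.015617 = -0.949.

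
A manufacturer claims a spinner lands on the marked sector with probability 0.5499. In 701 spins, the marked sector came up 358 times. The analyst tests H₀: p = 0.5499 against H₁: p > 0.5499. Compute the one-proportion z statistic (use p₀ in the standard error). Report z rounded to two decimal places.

p̂ = 358/701 = 0.5107.
Under H₀, SE = √(0.5499·0.4501/701) = √(0.000353081) = 0.0188.
z = (0.5107 − 0.5499)/0.0188 = -0.0392/0.0188 = -2.09.

z = -2.09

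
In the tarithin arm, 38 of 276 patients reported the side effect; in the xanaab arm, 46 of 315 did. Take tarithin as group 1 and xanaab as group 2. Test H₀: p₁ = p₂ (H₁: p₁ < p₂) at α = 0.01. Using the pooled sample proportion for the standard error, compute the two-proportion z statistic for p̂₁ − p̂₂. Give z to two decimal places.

z = -0.29

p̂₁ = 38/276 ≈ 0.1377, p̂₂ = 46/315 ≈ 0.1460.
Pooled p̂ = (38+46)/(276+315) = 84/591 = 0.1421.
SE = √(0.12193 × 0.00679779) = 0.0288.
z = (0.1377 − 0.1460)/0.0288 = -0.0083/0.0288 = -0.29.
p-value = P(Z < -0.290) ≈ 0.3859, so at α = 0.01 we fail to reject H₀.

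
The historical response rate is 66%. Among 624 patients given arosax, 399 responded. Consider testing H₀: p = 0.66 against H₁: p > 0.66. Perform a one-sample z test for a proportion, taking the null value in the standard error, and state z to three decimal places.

p̂ = 399/624 = 0.63942.
SE = √(p₀(1−p₀)/n) = √(0.2244/624) = 0.01896.
z = (0.63942 − 0.66)/0.01896 = -0.02058/0.01896 = -1.085.

z = -1.085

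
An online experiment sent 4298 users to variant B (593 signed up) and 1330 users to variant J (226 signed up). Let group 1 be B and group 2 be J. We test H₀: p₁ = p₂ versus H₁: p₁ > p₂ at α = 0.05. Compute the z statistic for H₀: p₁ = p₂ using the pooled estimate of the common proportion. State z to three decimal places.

p̂₁ = 593/4298 ≈ 0.137971, p̂₂ = 226/1330 ≈ 0.169925.
Pooled p̂ = (593+226)/(4298+1330) = 819/5628 = 0.145522.
SE = √(0.124346 × 0.000984546) = 0.011065.
z = (0.137971 − 0.169925)/0.011065 = -0.031954/0.011065 = -2.888.
p-value = P(Z > -2.888) ≈ 0.9981; since p > α = 0.05, fail to reject H₀.

z = -2.888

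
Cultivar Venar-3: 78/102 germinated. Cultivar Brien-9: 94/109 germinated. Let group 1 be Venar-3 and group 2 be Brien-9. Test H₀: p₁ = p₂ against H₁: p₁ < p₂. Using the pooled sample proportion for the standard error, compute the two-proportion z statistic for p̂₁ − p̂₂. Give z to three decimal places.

z = -1.827

p̂₁ = 78/102 = 0.76471, p̂₂ = 94/109 = 0.86239.
Pooled p̂ = (78+94)/(102+109) = 172/211 = 0.81517.
SE = √(p̂(1−p̂)(1/n₁+1/n₂)) = √(0.81517·0.18483·0.0189782) = √(0.00285946) = 0.05347.
z = (0.76471 − 0.86239)/0.05347 = -0.09768/0.05347 = -1.827.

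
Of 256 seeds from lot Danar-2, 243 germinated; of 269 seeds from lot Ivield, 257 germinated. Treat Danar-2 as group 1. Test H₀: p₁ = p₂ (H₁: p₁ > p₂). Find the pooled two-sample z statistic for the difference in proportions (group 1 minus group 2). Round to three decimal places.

p̂₁ = 243/256 ≈ 0.94922, p̂₂ = 257/269 ≈ 0.95539.
Pooled p̂ = (243+257)/(256+269) = 500/525 = 0.95238.
SE = √(0.0453515 × 0.00762372) = 0.01859.
z = (0.94922 − 0.95539)/0.01859 = -0.00617/0.01859 = -0.332.

z = -0.332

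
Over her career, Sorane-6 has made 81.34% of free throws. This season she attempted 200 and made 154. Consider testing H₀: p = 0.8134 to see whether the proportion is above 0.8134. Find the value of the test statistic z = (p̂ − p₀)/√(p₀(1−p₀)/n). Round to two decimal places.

p̂ = 154/200 ≈ 0.7700.
Standard error under H₀: √(0.8134×0.1866/200) = 0.0275.
z = (0.7700 − 0.8134)/0.0275 = -0.0434/0.0275 = -1.58.

z = -1.58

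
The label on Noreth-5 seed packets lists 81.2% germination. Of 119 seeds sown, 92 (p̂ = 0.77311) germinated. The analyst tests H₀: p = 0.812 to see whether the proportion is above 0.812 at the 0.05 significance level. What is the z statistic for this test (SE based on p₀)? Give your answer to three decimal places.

p̂ = 92/119 = 0.77311.
Standard error under H₀: √(0.812×0.188/119) = 0.03582.
z = (0.77311 − 0.812)/0.03582 = -0.03889/0.03582 = -1.086.
p-value = P(Z > -1.086) ≈ 0.8612. With α = 0.05, fail to reject H₀.

z = -1.086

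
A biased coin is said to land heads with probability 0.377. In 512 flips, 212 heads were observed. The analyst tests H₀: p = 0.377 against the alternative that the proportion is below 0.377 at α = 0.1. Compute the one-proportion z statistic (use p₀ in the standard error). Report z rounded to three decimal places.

z = 1.730

p̂ = 212/512 ≈ 0.41406.
Standard error under H₀: √(0.377×0.623/512) = 0.02142.
z = (0.41406 − 0.377)/0.02142 = 0.03706/0.02142 = 1.730.
p-value = P(Z < 1.730) ≈ 0.9582; since p > α = 0.1, fail to reject H₀.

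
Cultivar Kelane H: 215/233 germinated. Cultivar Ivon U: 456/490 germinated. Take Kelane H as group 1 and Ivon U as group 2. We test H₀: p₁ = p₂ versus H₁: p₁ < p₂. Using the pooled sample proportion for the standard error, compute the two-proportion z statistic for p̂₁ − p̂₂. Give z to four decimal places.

p̂₁ = 215/233 = 0.9227468, p̂₂ = 456/490 = 0.9306122.
Pooled p̂ = (215+456)/(233+490) = 671/723 = 0.9280775.
SE = √(0.0667497 × 0.00633266) = 0.0205597.
z = (0.9227468 − 0.9306122)/0.0205597 = -0.0078654/0.0205597 = -0.3826.
p-value = P(Z < -0.383) ≈ 0.3510.

z = -0.3826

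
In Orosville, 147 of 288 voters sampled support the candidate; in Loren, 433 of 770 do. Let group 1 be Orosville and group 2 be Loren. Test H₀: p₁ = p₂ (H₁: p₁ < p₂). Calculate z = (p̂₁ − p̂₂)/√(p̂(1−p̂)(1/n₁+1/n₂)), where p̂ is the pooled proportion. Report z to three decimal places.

z = -1.510

p̂₁ = 147/288 = 0.51042, p̂₂ = 433/770 = 0.56234.
Pooled p̂ = (147+433)/(288+770) = 580/1058 = 0.54820.
SE = √(p̂(1−p̂)(1/n₁+1/n₂)) = √(0.54820·0.45180·0.00477092) = √(0.00118164) = 0.03438.
z = (0.51042 − 0.56234)/0.03438 = -0.05192/0.03438 = -1.510.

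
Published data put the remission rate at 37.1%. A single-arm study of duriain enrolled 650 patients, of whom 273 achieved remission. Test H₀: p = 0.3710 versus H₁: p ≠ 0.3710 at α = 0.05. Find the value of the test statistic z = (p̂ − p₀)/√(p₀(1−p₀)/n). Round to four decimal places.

p̂ = 273/650 = 0.4200000.
SE = √(p₀(1−p₀)/n) = √(0.23336/650) = 0.0189477.
z = (0.4200000 − 0.371)/0.0189477 = 0.0490000/0.0189477 = 2.5861.
p-value = 2·P(Z > 2.586) ≈ 0.0097; since p < α = 0.05, reject H₀.

z = 2.5861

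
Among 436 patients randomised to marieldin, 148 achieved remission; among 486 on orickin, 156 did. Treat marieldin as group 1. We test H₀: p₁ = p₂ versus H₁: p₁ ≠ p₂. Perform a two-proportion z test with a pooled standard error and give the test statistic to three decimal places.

p̂₁ = 148/436 = 0.33945, p̂₂ = 156/486 = 0.32099.
Pooled p̂ = (148+156)/(436+486) = 304/922 = 0.32972.
SE = √(0.221004 × 0.00435119) = 0.03101.
z = (0.33945 − 0.32099)/0.03101 = 0.01846/0.03101 = 0.595.
p-value = 2·P(Z > 0.595) ≈ 0.5516.

z = 0.595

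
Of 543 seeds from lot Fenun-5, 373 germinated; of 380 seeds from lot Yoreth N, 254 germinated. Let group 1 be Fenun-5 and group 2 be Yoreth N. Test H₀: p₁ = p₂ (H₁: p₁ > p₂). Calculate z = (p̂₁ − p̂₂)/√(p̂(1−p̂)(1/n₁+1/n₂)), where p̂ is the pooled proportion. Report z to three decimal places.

p̂₁ = 373/543 = 0.68692, p̂₂ = 254/380 = 0.66842.
Pooled p̂ = (373+254)/(543+380) = 627/923 = 0.67931.
SE = √(p̂(1−p̂)(1/n₁+1/n₂)) = √(0.67931·0.32069·0.0044732) = √(0.000974483) = 0.03122.
z = (0.68692 − 0.66842)/0.03122 = 0.01850/0.03122 = 0.593.
p-value = P(Z > 0.593) ≈ 0.2767.

z = 0.593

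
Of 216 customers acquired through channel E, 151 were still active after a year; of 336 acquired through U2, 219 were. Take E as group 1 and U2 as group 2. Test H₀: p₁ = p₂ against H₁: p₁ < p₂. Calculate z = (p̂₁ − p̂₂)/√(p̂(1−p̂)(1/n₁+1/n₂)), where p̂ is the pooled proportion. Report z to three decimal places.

z = 1.153

p̂₁ = 151/216 ≈ 0.69907, p̂₂ = 219/336 ≈ 0.65179.
Pooled p̂ = (151+219)/(216+336) = 370/552 = 0.67029.
SE = √(p̂(1−p̂)(1/n₁+1/n₂)) = √(0.67029·0.32971·0.00760582) = √(0.0016809) = 0.04100.
z = (0.69907 − 0.65179)/0.04100 = 0.04728/0.04100 = 1.153.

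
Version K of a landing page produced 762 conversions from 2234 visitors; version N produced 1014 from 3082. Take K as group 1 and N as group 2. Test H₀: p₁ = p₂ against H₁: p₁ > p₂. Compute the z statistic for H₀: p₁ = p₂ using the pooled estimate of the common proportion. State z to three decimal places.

p̂₁ = 762/2234 ≈ 0.341092, p̂₂ = 1014/3082 ≈ 0.329007.
Pooled p̂ = (762+1014)/(2234+3082) = 1776/5316 = 0.334086.
SE = √(0.222472 × 0.000772092) = 0.013106.
z = (0.341092 − 0.329007)/0.013106 = 0.012085/0.013106 = 0.922.
p-value = P(Z > 0.922) ≈ 0.1782.

z = 0.922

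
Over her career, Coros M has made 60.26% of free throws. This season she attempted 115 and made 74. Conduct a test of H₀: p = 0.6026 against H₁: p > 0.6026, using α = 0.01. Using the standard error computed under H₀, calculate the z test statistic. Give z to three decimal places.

z = 0.896

p̂ = 74/115 = 0.64348.
Under H₀, SE = √(0.6026·0.3974/115) = √(0.00208238) = 0.04563.
z = (0.64348 − 0.6026)/0.04563 = 0.04088/0.04563 = 0.896.
p-value = P(Z > 0.896) ≈ 0.1852; since p > α = 0.01, fail to reject H₀.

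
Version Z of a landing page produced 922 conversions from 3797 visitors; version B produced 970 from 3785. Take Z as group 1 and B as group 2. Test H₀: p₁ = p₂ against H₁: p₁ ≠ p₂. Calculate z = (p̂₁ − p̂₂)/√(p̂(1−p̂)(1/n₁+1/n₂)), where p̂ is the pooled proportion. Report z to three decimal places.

p̂₁ = 922/3797 = 0.24282, p̂₂ = 970/3785 = 0.25627.
Pooled p̂ = (922+970)/(3797+3785) = 1892/7582 = 0.24954.
SE = √(0.187269 × 0.000527567) = 0.00994.
z = (0.24282 − 0.25627)/0.00994 = -0.01345/0.00994 = -1.353.
Two-sided p-value ≈ 2·Φ(−1.353) = 0.1760.

z = -1.353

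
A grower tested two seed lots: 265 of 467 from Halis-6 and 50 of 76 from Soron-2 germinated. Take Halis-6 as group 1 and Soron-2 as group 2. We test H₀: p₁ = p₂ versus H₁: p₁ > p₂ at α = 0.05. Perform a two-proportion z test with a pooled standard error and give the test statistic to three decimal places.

z = -1.482

p̂₁ = 265/467 ≈ 0.567452, p̂₂ = 50/76 ≈ 0.657895.
Pooled p̂ = (265+50)/(467+76) = 315/543 = 0.580110.
SE = √(p̂(1−p̂)(1/n₁+1/n₂)) = √(0.580110·0.419890·0.0152992) = √(0.00372662) = 0.061046.
z = (0.567452 − 0.657895)/0.061046 = -0.090443/0.061046 = -1.482.
p-value = P(Z > -1.482) ≈ 0.9308, so at α = 0.05 we fail to reject H₀.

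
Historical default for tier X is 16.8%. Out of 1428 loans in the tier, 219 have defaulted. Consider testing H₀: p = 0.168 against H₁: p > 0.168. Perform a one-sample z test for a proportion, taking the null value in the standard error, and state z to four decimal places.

p̂ = 219/1428 ≈ 0.153361.
Under H₀, SE = √(0.168·0.832/1428) = √(9.78824e-05) = 0.009894.
z = (0.153361 − 0.168)/0.009894 = -0.014639/0.009894 = -1.4796.

z = -1.4796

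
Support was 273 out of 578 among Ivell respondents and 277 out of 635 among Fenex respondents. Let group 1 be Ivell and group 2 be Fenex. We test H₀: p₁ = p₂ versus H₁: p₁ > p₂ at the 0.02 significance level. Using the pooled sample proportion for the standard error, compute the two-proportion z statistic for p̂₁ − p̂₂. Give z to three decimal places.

z = 1.261

p̂₁ = 273/578 = 0.47232, p̂₂ = 277/635 = 0.43622.
Pooled p̂ = (273+277)/(578+635) = 550/1213 = 0.45342.
SE = √(p̂(1−p̂)(1/n₁+1/n₂)) = √(0.45342·0.54658·0.00330491) = √(0.000819056) = 0.02862.
z = (0.47232 − 0.43622)/0.02862 = 0.03610/0.02862 = 1.261.
p-value = P(Z > 1.261) ≈ 0.1036; since p > α = 0.02, fail to reject H₀.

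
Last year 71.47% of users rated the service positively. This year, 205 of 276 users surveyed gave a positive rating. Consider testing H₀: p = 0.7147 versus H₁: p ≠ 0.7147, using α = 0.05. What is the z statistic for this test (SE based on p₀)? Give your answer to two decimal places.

p̂ = 205/276 ≈ 0.7428.
SE = √(p₀(1−p₀)/n) = √(0.2039/276) = 0.0272.
z = (0.7428 − 0.7147)/0.0272 = 0.0281/0.0272 = 1.03.
Two-sided p-value ≈ 2·Φ(−1.032) = 0.3020. With α = 0.05, fail to reject H₀.

z = 1.03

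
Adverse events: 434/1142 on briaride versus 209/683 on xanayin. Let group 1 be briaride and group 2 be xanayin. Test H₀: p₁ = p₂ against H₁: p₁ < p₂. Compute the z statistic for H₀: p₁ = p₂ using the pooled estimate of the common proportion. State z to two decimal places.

z = 3.20

p̂₁ = 434/1142 = 0.3800, p̂₂ = 209/683 = 0.3060.
Pooled p̂ = (434+209)/(1142+683) = 643/1825 = 0.3523.
SE = √(p̂(1−p̂)(1/n₁+1/n₂)) = √(0.3523·0.6477·0.00233979) = √(0.000533923) = 0.0231.
z = (0.3800 − 0.3060)/0.0231 = 0.0740/0.0231 = 3.20.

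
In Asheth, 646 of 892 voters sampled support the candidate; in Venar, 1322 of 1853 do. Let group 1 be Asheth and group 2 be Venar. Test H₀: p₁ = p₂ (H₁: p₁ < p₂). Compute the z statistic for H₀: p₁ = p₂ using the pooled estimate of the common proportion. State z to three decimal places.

z = 0.587

p̂₁ = 646/892 ≈ 0.72422, p̂₂ = 1322/1853 ≈ 0.71344.
Pooled p̂ = (646+1322)/(892+1853) = 1968/2745 = 0.71694.
SE = √(0.202937 × 0.00166074) = 0.01836.
z = (0.72422 − 0.71344)/0.01836 = 0.01078/0.01836 = 0.587.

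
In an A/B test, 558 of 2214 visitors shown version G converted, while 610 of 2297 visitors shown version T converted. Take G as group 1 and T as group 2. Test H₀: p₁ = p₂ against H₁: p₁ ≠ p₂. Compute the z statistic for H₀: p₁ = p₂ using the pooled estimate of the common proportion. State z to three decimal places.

p̂₁ = 558/2214 = 0.25203, p̂₂ = 610/2297 = 0.26556.
Pooled p̂ = (558+610)/(2214+2297) = 1168/4511 = 0.25892.
SE = √(0.191882 × 0.000887022) = 0.01305.
z = (0.25203 − 0.26556)/0.01305 = -0.01353/0.01305 = -1.037.
Two-sided p-value ≈ 2·Φ(−1.037) = 0.2997.

z = -1.037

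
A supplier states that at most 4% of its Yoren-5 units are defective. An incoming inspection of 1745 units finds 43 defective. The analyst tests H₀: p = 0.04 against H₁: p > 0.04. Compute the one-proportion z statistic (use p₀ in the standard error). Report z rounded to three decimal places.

p̂ = 43/1745 ≈ 0.024642.
Standard error under H₀: √(0.04×0.96/1745) = 0.004691.
z = (0.024642 − 0.04)/0.004691 = -0.015358/0.004691 = -3.274.

z = -3.274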